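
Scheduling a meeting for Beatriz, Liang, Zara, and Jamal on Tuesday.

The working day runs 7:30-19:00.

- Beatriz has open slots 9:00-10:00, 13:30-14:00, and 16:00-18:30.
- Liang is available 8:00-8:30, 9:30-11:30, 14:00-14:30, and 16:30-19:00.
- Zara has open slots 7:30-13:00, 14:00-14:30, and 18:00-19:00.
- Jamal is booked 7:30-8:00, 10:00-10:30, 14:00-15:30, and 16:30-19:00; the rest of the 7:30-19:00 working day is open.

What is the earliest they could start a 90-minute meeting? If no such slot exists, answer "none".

none

Jamal free within 07:30–19:00: 08:00–10:00, 10:30–14:00, 15:30–16:30.
Beatriz ∩ Liang: 09:30–10:00, 16:30–18:30.
Beatriz ∩ Liang ∩ Zara: 09:30–10:00, 18:00–18:30.
Beatriz ∩ Liang ∩ Zara ∩ Jamal: 09:30–10:00.
Windows ≥ 90 min: (none).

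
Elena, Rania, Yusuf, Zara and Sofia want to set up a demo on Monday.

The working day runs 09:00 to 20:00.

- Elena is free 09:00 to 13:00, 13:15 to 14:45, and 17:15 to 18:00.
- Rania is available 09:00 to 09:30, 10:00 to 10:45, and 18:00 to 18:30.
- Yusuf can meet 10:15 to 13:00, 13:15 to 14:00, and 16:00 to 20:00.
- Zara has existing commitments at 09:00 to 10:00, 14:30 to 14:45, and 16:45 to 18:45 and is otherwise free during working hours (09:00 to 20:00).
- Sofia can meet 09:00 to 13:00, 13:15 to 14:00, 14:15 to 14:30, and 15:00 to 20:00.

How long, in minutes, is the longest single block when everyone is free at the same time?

30 minutes

Zara free within 09:00–20:00: 10:00–14:30, 14:45–16:45, 18:45–20:00.
Elena ∩ Rania: 09:00–09:30, 10:00–10:45.
Elena ∩ Rania ∩ Yusuf: 10:15–10:45.
Elena ∩ Rania ∩ Yusuf ∩ Zara: 10:15–10:45.
Elena ∩ Rania ∩ Yusuf ∩ Zara ∩ Sofia: 10:15–10:45.
Single common window of 30 minutes.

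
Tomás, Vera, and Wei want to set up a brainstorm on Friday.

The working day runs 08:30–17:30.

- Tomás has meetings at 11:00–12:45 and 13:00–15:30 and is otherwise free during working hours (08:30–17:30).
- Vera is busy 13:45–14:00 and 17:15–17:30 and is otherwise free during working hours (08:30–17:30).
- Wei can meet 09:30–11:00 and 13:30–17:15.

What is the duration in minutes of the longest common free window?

Tomás free within 08:30–17:30: 08:30–11:00, 12:45–13:00, 15:30–17:30.
Vera free within 08:30–17:30: 08:30–13:45, 14:00–17:15.
Tomás ∩ Vera: 08:30–11:00, 12:45–13:00, 15:30–17:15.
Tomás ∩ Vera ∩ Wei: 09:30–11:00, 15:30–17:15.
Common window lengths: 90, 105 min; longest is 105.

105 minutes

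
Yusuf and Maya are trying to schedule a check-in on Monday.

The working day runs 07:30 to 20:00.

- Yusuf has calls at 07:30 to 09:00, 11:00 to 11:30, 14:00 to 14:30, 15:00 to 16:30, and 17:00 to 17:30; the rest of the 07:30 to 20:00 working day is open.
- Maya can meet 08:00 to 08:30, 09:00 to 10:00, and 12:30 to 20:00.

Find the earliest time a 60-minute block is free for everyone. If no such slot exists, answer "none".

Yusuf free within 07:30–20:00: 09:00–11:00, 11:30–14:00, 14:30–15:00, 16:30–17:00, 17:30–20:00.
Yusuf ∩ Maya: 09:00–10:00, 12:30–14:00, 14:30–15:00, 16:30–17:00, 17:30–20:00.
Windows ≥ 60 min: 09:00–10:00, 12:30–14:00, 17:30–20:00.
Earliest such window starts at 09:00.

09:00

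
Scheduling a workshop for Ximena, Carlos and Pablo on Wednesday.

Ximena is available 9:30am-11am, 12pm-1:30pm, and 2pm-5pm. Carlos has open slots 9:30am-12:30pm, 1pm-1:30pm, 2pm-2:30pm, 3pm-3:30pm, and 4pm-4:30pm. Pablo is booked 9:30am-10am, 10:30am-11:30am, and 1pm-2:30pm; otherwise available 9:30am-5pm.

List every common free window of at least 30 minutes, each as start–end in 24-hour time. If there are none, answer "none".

Pablo free within 09:30–17:00: 10:00–10:30, 11:30–13:00, 14:30–17:00.
Ximena ∩ Carlos: 09:30–11:00, 12:00–12:30, 13:00–13:30, 14:00–14:30, 15:00–15:30, 16:00–16:30.
Ximena ∩ Carlos ∩ Pablo: 10:00–10:30, 12:00–12:30, 15:00–15:30, 16:00–16:30.
Windows ≥ 30 min: 10:00–10:30, 12:00–12:30, 15:00–15:30, 16:00–16:30.

10:00–10:30, 12:00–12:30, 15:00–15:30, 16:00–16:30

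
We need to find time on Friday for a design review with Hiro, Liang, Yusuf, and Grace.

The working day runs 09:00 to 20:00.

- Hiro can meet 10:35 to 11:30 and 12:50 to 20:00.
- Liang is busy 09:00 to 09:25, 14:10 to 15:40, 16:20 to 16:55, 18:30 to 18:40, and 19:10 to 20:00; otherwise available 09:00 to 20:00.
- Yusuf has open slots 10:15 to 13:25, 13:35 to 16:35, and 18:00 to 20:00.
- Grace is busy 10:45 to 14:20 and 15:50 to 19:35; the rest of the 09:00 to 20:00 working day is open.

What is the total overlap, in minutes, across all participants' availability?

Liang free within 09:00–20:00: 09:25–14:10, 15:40–16:20, 16:55–18:30, 18:40–19:10.
Grace free within 09:00–20:00: 09:00–10:45, 14:20–15:50, 19:35–20:00.
Hiro ∩ Liang: 10:35–11:30, 12:50–14:10, 15:40–16:20, 16:55–18:30, 18:40–19:10.
Hiro ∩ Liang ∩ Yusuf: 10:35–11:30, 12:50–13:25, 13:35–14:10, 15:40–16:20, 18:00–18:30, 18:40–19:10.
Hiro ∩ Liang ∩ Yusuf ∩ Grace: 10:35–10:45, 15:40–15:50.
Total common minutes: 10 + 10 = 20.

20 minutes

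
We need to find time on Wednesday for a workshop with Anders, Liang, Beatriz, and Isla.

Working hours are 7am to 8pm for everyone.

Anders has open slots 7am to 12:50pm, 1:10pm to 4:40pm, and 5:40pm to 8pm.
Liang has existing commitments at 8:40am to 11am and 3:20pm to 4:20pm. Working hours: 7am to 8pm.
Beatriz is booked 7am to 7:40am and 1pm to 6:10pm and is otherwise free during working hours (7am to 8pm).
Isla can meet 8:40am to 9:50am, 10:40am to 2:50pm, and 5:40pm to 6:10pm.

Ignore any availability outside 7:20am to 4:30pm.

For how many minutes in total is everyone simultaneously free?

Liang free within 07:00–20:00: 07:00–08:40, 11:00–15:20, 16:20–20:00.
Beatriz free within 07:00–20:00: 07:40–13:00, 18:10–20:00.
Anders ∩ Liang: 07:00–08:40, 11:00–12:50, 13:10–15:20, 16:20–16:40, 17:40–20:00.
Anders ∩ Liang ∩ Beatriz: 07:40–08:40, 11:00–12:50, 18:10–20:00.
Anders ∩ Liang ∩ Beatriz ∩ Isla: 11:00–12:50.
Restricted to 07:20–16:30: 11:00–12:50.
Total common minutes: 110.

110 minutes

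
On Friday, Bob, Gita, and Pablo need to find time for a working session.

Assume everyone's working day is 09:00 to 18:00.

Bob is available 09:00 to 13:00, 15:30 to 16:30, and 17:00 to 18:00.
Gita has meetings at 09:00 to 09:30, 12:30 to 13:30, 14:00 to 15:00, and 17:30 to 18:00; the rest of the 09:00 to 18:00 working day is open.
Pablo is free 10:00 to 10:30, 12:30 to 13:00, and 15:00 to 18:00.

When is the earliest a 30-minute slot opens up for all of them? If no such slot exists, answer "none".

10:00

Gita free within 09:00–18:00: 09:30–12:30, 13:30–14:00, 15:00–17:30.
Bob ∩ Gita: 09:30–12:30, 15:30–16:30, 17:00–17:30.
Bob ∩ Gita ∩ Pablo: 10:00–10:30, 15:30–16:30, 17:00–17:30.
Windows ≥ 30 min: 10:00–10:30, 15:30–16:30, 17:00–17:30.
Earliest such window starts at 10:00.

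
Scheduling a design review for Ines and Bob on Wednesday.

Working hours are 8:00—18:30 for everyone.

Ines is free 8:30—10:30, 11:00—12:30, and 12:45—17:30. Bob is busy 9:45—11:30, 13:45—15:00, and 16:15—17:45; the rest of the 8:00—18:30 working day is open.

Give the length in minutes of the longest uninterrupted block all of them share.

Bob free within 08:00–18:30: 08:00–09:45, 11:30–13:45, 15:00–16:15, 17:45–18:30.
Ines ∩ Bob: 08:30–09:45, 11:30–12:30, 12:45–13:45, 15:00–16:15.
Common window lengths: 75, 60, 60, 75 min; longest is 75.

75 minutes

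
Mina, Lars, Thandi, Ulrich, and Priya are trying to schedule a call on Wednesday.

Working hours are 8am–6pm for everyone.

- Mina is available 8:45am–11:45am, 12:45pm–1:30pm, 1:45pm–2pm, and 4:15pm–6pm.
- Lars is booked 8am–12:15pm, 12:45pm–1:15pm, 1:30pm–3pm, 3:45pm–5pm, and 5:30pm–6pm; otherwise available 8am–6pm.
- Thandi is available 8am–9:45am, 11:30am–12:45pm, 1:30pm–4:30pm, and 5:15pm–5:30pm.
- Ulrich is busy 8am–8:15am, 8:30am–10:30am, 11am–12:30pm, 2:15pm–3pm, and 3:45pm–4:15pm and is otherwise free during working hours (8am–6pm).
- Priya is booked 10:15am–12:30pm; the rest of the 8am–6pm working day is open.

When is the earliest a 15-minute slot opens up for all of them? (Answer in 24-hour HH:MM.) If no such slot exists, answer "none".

17:15

Lars free within 08:00–18:00: 12:15–12:45, 13:15–13:30, 15:00–15:45, 17:00–17:30.
Ulrich free within 08:00–18:00: 08:15–08:30, 10:30–11:00, 12:30–14:15, 15:00–15:45, 16:15–18:00.
Priya free within 08:00–18:00: 08:00–10:15, 12:30–18:00.
Mina ∩ Lars: 13:15–13:30, 17:00–17:30.
Mina ∩ Lars ∩ Thandi: 17:15–17:30.
Mina ∩ Lars ∩ Thandi ∩ Ulrich: 17:15–17:30.
Mina ∩ Lars ∩ Thandi ∩ Ulrich ∩ Priya: 17:15–17:30.
Windows ≥ 15 min: 17:15–17:30.
Earliest such window starts at 17:15.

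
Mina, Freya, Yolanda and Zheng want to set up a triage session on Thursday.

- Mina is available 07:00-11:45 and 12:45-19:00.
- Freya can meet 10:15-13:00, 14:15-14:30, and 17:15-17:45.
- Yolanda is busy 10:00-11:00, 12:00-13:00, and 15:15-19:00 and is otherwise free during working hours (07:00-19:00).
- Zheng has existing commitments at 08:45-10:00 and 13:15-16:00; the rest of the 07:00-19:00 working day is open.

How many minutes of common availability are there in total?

45 minutes

Yolanda free within 07:00–19:00: 07:00–10:00, 11:00–12:00, 13:00–15:15.
Zheng free within 07:00–19:00: 07:00–08:45, 10:00–13:15, 16:00–19:00.
Mina ∩ Freya: 10:15–11:45, 12:45–13:00, 14:15–14:30, 17:15–17:45.
Mina ∩ Freya ∩ Yolanda: 11:00–11:45, 14:15–14:30.
Mina ∩ Freya ∩ Yolanda ∩ Zheng: 11:00–11:45.
Total common minutes: 45.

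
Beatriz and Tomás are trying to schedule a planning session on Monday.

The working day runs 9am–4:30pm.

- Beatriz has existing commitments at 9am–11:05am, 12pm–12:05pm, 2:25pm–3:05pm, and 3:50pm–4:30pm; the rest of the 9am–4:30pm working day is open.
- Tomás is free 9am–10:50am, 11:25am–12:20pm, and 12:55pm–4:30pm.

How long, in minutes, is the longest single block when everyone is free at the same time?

90 minutes

Beatriz free within 09:00–16:30: 11:05–12:00, 12:05–14:25, 15:05–15:50.
Beatriz ∩ Tomás: 11:25–12:00, 12:05–12:20, 12:55–14:25, 15:05–15:50.
Common window lengths: 35, 15, 90, 45 min; longest is 90.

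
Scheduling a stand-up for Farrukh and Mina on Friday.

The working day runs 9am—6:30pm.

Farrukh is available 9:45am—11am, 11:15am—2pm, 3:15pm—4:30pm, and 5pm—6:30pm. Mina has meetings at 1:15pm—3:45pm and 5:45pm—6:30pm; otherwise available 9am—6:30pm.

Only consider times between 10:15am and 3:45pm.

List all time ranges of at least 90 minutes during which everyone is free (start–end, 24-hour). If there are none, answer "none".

11:15–13:15

Mina free within 09:00–18:30: 09:00–13:15, 15:45–17:45.
Farrukh ∩ Mina: 09:45–11:00, 11:15–13:15, 15:45–16:30, 17:00–17:45.
Restricted to 10:15–15:45: 10:15–11:00, 11:15–13:15.
Windows ≥ 90 min: 11:15–13:15.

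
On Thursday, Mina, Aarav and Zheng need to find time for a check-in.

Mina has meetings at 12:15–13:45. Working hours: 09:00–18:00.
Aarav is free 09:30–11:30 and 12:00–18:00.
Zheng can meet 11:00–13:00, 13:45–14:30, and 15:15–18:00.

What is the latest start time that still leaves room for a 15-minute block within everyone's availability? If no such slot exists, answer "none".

Mina free within 09:00–18:00: 09:00–12:15, 13:45–18:00.
Mina ∩ Aarav: 09:30–11:30, 12:00–12:15, 13:45–18:00.
Mina ∩ Aarav ∩ Zheng: 11:00–11:30, 12:00–12:15, 13:45–14:30, 15:15–18:00.
Windows ≥ 15 min: 11:00–11:30, 12:00–12:15, 13:45–14:30, 15:15–18:00.
Latest start in the last window 15:15–18:00 is 18:00 − 15 min = 17:45.

17:45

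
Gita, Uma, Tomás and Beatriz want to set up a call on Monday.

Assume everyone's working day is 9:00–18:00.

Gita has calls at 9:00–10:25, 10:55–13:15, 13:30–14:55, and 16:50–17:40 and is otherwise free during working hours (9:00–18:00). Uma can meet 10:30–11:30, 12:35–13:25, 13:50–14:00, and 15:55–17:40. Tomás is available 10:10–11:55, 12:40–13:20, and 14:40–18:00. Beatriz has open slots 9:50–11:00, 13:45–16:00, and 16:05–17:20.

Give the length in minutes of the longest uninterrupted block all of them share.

Gita free within 09:00–18:00: 10:25–10:55, 13:15–13:30, 14:55–16:50, 17:40–18:00.
Gita ∩ Uma: 10:30–10:55, 13:15–13:25, 15:55–16:50.
Gita ∩ Uma ∩ Tomás: 10:30–10:55, 13:15–13:20, 15:55–16:50.
Gita ∩ Uma ∩ Tomás ∩ Beatriz: 10:30–10:55, 15:55–16:00, 16:05–16:50.
Common window lengths: 25, 5, 45 min; longest is 45.

45 minutes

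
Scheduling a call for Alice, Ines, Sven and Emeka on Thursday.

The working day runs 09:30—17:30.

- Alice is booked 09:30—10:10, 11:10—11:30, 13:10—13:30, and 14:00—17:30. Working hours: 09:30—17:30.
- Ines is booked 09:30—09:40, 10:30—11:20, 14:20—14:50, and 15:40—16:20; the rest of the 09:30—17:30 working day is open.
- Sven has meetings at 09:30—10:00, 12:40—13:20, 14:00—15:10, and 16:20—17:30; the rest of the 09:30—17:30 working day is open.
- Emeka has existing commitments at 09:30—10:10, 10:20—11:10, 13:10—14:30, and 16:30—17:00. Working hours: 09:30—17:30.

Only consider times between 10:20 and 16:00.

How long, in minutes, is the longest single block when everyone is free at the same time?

Alice free within 09:30–17:30: 10:10–11:10, 11:30–13:10, 13:30–14:00.
Ines free within 09:30–17:30: 09:40–10:30, 11:20–14:20, 14:50–15:40, 16:20–17:30.
Sven free within 09:30–17:30: 10:00–12:40, 13:20–14:00, 15:10–16:20.
Emeka free within 09:30–17:30: 10:10–10:20, 11:10–13:10, 14:30–16:30, 17:00–17:30.
Alice ∩ Ines: 10:10–10:30, 11:30–13:10, 13:30–14:00.
Alice ∩ Ines ∩ Sven: 10:10–10:30, 11:30–12:40, 13:30–14:00.
Alice ∩ Ines ∩ Sven ∩ Emeka: 10:10–10:20, 11:30–12:40.
Restricted to 10:20–16:00: 11:30–12:40.
Single common window of 70 minutes.

70 minutes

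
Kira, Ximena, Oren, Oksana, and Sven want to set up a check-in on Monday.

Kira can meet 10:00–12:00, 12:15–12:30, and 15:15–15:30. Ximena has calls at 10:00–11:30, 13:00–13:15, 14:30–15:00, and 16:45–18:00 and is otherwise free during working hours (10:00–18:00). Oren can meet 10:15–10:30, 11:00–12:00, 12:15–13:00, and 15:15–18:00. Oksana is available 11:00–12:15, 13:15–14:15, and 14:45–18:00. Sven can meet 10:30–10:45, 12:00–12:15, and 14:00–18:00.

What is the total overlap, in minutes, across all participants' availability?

15 minutes

Ximena free within 10:00–18:00: 11:30–13:00, 13:15–14:30, 15:00–16:45.
Kira ∩ Ximena: 11:30–12:00, 12:15–12:30, 15:15–15:30.
Kira ∩ Ximena ∩ Oren: 11:30–12:00, 12:15–12:30, 15:15–15:30.
Kira ∩ Ximena ∩ Oren ∩ Oksana: 11:30–12:00, 15:15–15:30.
Kira ∩ Ximena ∩ Oren ∩ Oksana ∩ Sven: 15:15–15:30.
Total common minutes: 15.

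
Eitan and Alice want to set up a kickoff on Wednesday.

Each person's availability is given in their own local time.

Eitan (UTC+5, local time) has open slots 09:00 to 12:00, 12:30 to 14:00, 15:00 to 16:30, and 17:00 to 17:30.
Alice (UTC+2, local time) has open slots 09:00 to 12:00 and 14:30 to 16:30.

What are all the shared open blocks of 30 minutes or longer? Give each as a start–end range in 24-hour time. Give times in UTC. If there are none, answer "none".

07:30–09:00

Eitan → UTC: 04:00–07:00, 07:30–09:00, 10:00–11:30, 12:00–12:30.
Alice → UTC: 07:00–10:00, 12:30–14:30.
Eitan ∩ Alice: 07:30–09:00.
Windows ≥ 30 min: 07:30–09:00.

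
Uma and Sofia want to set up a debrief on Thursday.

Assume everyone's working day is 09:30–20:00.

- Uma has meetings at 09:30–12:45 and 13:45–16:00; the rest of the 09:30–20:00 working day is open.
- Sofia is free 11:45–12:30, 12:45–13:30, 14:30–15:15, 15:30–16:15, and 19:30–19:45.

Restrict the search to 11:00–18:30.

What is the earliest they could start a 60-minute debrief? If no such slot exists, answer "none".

Uma free within 09:30–20:00: 12:45–13:45, 16:00–20:00.
Uma ∩ Sofia: 12:45–13:30, 16:00–16:15, 19:30–19:45.
Restricted to 11:00–18:30: 12:45–13:30, 16:00–16:15.
Windows ≥ 60 min: (none).

none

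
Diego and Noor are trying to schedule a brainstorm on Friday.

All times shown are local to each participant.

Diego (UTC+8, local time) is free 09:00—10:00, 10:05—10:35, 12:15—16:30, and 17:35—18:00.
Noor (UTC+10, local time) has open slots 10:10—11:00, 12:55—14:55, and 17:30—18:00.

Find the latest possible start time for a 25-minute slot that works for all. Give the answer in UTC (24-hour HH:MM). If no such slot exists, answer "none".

07:35

Diego → UTC: 01:00–02:00, 02:05–02:35, 04:15–08:30, 09:35–10:00.
Noor → UTC: 00:10–01:00, 02:55–04:55, 07:30–08:00.
Diego ∩ Noor: 04:15–04:55, 07:30–08:00.
Windows ≥ 25 min: 04:15–04:55, 07:30–08:00.
Latest start in the last window 07:30–08:00 is 08:00 − 25 min = 07:35.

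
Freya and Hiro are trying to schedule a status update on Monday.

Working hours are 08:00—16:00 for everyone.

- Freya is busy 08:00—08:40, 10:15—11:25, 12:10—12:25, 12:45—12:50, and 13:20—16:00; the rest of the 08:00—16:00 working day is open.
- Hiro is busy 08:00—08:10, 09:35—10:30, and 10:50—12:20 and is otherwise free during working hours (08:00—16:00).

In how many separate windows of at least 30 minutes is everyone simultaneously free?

2

Freya free within 08:00–16:00: 08:40–10:15, 11:25–12:10, 12:25–12:45, 12:50–13:20.
Hiro free within 08:00–16:00: 08:10–09:35, 10:30–10:50, 12:20–16:00.
Freya ∩ Hiro: 08:40–09:35, 12:25–12:45, 12:50–13:20.
Windows ≥ 30 min: 08:40–09:35, 12:50–13:20.
That's 2 windows.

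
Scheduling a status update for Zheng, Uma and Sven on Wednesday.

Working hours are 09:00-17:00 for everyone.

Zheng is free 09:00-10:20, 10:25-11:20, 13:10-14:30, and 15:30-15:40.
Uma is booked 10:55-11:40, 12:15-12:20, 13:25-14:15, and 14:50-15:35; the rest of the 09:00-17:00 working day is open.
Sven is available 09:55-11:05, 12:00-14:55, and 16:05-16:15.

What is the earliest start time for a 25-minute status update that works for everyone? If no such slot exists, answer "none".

Uma free within 09:00–17:00: 09:00–10:55, 11:40–12:15, 12:20–13:25, 14:15–14:50, 15:35–17:00.
Zheng ∩ Uma: 09:00–10:20, 10:25–10:55, 13:10–13:25, 14:15–14:30, 15:35–15:40.
Zheng ∩ Uma ∩ Sven: 09:55–10:20, 10:25–10:55, 13:10–13:25, 14:15–14:30.
Windows ≥ 25 min: 09:55–10:20, 10:25–10:55.
Earliest such window starts at 09:55.

09:55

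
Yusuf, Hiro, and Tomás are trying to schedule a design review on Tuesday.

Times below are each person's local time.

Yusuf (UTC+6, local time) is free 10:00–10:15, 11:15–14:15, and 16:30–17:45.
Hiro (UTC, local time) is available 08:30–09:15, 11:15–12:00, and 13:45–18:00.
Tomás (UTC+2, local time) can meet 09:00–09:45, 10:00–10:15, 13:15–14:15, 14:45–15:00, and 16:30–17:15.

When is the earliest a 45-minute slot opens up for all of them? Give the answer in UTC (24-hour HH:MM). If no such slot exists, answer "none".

Yusuf → UTC: 04:00–04:15, 05:15–08:15, 10:30–11:45.
Hiro → UTC: 08:30–09:15, 11:15–12:00, 13:45–18:00.
Tomás → UTC: 07:00–07:45, 08:00–08:15, 11:15–12:15, 12:45–13:00, 14:30–15:15.
Yusuf ∩ Hiro: 11:15–11:45.
Yusuf ∩ Hiro ∩ Tomás: 11:15–11:45.
Windows ≥ 45 min: (none).

none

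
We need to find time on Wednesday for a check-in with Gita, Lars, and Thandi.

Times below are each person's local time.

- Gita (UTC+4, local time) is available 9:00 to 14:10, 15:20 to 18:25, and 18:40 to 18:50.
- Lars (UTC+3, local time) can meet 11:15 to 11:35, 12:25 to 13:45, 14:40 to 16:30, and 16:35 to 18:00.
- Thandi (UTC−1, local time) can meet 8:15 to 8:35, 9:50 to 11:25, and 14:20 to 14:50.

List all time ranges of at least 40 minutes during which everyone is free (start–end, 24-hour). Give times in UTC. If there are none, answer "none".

Gita → UTC: 05:00–10:10, 11:20–14:25, 14:40–14:50.
Lars → UTC: 08:15–08:35, 09:25–10:45, 11:40–13:30, 13:35–15:00.
Thandi → UTC: 09:15–09:35, 10:50–12:25, 15:20–15:50.
Gita ∩ Lars: 08:15–08:35, 09:25–10:10, 11:40–13:30, 13:35–14:25, 14:40–14:50.
Gita ∩ Lars ∩ Thandi: 09:25–09:35, 11:40–12:25.
Windows ≥ 40 min: 11:40–12:25.

11:40–12:25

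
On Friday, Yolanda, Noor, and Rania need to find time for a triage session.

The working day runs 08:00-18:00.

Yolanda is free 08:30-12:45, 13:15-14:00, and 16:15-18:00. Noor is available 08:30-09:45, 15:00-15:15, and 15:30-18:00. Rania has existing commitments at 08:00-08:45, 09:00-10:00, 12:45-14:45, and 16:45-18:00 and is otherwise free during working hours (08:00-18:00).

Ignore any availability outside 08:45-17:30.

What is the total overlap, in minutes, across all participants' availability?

Rania free within 08:00–18:00: 08:45–09:00, 10:00–12:45, 14:45–16:45.
Yolanda ∩ Noor: 08:30–09:45, 16:15–18:00.
Yolanda ∩ Noor ∩ Rania: 08:45–09:00, 16:15–16:45.
Restricted to 08:45–17:30: 08:45–09:00, 16:15–16:45.
Total common minutes: 15 + 30 = 45.

45 minutes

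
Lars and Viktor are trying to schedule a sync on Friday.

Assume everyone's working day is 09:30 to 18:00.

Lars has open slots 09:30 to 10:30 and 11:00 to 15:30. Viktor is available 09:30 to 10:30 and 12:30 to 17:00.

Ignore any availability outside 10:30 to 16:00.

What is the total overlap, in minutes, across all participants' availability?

180 minutes

Lars ∩ Viktor: 09:30–10:30, 12:30–15:30.
Restricted to 10:30–16:00: 12:30–15:30.
Total common minutes: 180.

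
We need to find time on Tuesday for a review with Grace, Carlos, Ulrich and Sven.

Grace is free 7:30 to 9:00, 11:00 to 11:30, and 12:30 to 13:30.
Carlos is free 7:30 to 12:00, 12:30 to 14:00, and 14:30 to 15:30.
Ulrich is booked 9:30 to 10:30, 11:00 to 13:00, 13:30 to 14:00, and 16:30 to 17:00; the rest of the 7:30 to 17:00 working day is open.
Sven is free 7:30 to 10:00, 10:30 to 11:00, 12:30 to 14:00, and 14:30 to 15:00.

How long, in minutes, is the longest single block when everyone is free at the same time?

90 minutes

Ulrich free within 07:30–17:00: 07:30–09:30, 10:30–11:00, 13:00–13:30, 14:00–16:30.
Grace ∩ Carlos: 07:30–09:00, 11:00–11:30, 12:30–13:30.
Grace ∩ Carlos ∩ Ulrich: 07:30–09:00, 13:00–13:30.
Grace ∩ Carlos ∩ Ulrich ∩ Sven: 07:30–09:00, 13:00–13:30.
Common window lengths: 90, 30 min; longest is 90.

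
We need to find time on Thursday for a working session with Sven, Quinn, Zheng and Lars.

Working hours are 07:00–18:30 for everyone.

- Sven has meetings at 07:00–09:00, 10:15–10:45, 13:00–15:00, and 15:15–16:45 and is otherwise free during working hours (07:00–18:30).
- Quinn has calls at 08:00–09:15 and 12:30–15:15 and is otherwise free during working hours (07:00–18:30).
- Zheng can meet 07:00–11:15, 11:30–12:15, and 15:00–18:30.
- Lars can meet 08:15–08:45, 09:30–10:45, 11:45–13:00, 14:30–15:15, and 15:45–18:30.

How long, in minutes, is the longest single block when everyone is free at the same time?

Sven free within 07:00–18:30: 09:00–10:15, 10:45–13:00, 15:00–15:15, 16:45–18:30.
Quinn free within 07:00–18:30: 07:00–08:00, 09:15–12:30, 15:15–18:30.
Sven ∩ Quinn: 09:15–10:15, 10:45–12:30, 16:45–18:30.
Sven ∩ Quinn ∩ Zheng: 09:15–10:15, 10:45–11:15, 11:30–12:15, 16:45–18:30.
Sven ∩ Quinn ∩ Zheng ∩ Lars: 09:30–10:15, 11:45–12:15, 16:45–18:30.
Common window lengths: 45, 30, 105 min; longest is 105.

105 minutes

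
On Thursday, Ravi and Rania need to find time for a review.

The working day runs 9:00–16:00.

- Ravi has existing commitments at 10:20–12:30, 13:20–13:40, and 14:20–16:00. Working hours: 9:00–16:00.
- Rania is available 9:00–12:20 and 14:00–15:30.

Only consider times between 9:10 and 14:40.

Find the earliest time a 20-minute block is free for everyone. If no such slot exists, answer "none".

09:10

Ravi free within 09:00–16:00: 09:00–10:20, 12:30–13:20, 13:40–14:20.
Ravi ∩ Rania: 09:00–10:20, 14:00–14:20.
Restricted to 09:10–14:40: 09:10–10:20, 14:00–14:20.
Windows ≥ 20 min: 09:10–10:20, 14:00–14:20.
Earliest such window starts at 09:10.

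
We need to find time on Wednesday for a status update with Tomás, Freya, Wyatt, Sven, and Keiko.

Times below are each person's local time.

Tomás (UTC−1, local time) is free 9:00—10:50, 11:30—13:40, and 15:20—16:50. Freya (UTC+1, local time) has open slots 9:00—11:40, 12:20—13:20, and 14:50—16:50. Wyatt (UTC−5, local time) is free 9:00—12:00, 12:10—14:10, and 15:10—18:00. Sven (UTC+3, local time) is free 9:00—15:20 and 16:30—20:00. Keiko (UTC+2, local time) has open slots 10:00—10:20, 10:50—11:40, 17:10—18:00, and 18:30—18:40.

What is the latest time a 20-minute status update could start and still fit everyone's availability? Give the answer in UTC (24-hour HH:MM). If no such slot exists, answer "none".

Tomás → UTC: 10:00–11:50, 12:30–14:40, 16:20–17:50.
Freya → UTC: 08:00–10:40, 11:20–12:20, 13:50–15:50.
Wyatt → UTC: 14:00–17:00, 17:10–19:10, 20:10–23:00.
Sven → UTC: 06:00–12:20, 13:30–17:00.
Keiko → UTC: 08:00–08:20, 08:50–09:40, 15:10–16:00, 16:30–16:40.
Tomás ∩ Freya: 10:00–10:40, 11:20–11:50, 13:50–14:40.
Tomás ∩ Freya ∩ Wyatt: 14:00–14:40.
Tomás ∩ Freya ∩ Wyatt ∩ Sven: 14:00–14:40.
Tomás ∩ Freya ∩ Wyatt ∩ Sven ∩ Keiko: (none).
Windows ≥ 20 min: (none).

none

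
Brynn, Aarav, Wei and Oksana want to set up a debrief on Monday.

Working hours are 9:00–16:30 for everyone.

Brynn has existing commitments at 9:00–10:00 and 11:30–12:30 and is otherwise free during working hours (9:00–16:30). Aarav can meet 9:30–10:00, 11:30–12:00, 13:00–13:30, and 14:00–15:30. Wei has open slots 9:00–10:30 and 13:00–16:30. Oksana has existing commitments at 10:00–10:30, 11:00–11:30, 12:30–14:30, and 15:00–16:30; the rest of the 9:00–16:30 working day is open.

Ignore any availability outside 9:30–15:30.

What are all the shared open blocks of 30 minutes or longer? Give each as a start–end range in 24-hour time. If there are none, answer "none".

Brynn free within 09:00–16:30: 10:00–11:30, 12:30–16:30.
Oksana free within 09:00–16:30: 09:00–10:00, 10:30–11:00, 11:30–12:30, 14:30–15:00.
Brynn ∩ Aarav: 13:00–13:30, 14:00–15:30.
Brynn ∩ Aarav ∩ Wei: 13:00–13:30, 14:00–15:30.
Brynn ∩ Aarav ∩ Wei ∩ Oksana: 14:30–15:00.
Restricted to 09:30–15:30: 14:30–15:00.
Windows ≥ 30 min: 14:30–15:00.

14:30–15:00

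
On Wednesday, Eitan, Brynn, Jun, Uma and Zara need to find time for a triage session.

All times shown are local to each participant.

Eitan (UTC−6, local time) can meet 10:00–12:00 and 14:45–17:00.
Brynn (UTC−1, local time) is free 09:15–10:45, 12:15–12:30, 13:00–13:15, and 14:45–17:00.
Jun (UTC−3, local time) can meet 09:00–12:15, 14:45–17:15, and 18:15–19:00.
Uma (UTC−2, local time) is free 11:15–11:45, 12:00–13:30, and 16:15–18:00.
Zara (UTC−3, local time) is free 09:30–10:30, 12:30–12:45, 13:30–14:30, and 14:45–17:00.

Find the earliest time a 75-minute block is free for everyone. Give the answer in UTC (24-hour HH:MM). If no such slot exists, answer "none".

none

Eitan → UTC: 16:00–18:00, 20:45–23:00.
Brynn → UTC: 10:15–11:45, 13:15–13:30, 14:00–14:15, 15:45–18:00.
Jun → UTC: 12:00–15:15, 17:45–20:15, 21:15–22:00.
Uma → UTC: 13:15–13:45, 14:00–15:30, 18:15–20:00.
Zara → UTC: 12:30–13:30, 15:30–15:45, 16:30–17:30, 17:45–20:00.
Eitan ∩ Brynn: 16:00–18:00.
Eitan ∩ Brynn ∩ Jun: 17:45–18:00.
Eitan ∩ Brynn ∩ Jun ∩ Uma: (none).
Eitan ∩ Brynn ∩ Jun ∩ Uma ∩ Zara: (none).
Windows ≥ 75 min: (none).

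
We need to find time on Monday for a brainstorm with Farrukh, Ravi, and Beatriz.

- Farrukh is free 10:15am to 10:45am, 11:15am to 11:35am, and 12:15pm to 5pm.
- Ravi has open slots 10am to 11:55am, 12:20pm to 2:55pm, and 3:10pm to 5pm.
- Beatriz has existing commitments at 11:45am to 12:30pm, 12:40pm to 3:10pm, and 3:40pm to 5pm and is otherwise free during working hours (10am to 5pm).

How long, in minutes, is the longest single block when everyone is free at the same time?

30 minutes

Beatriz free within 10:00–17:00: 10:00–11:45, 12:30–12:40, 15:10–15:40.
Farrukh ∩ Ravi: 10:15–10:45, 11:15–11:35, 12:20–14:55, 15:10–17:00.
Farrukh ∩ Ravi ∩ Beatriz: 10:15–10:45, 11:15–11:35, 12:30–12:40, 15:10–15:40.
Common window lengths: 30, 20, 10, 30 min; longest is 30.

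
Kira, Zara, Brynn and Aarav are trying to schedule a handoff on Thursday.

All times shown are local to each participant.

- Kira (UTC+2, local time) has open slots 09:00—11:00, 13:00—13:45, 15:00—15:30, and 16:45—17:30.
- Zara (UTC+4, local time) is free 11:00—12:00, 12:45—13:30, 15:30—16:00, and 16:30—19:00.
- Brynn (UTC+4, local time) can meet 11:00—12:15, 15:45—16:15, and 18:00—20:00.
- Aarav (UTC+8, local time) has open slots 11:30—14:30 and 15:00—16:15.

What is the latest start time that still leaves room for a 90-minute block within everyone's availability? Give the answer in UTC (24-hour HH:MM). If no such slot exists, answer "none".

none

Kira → UTC: 07:00–09:00, 11:00–11:45, 13:00–13:30, 14:45–15:30.
Zara → UTC: 07:00–08:00, 08:45–09:30, 11:30–12:00, 12:30–15:00.
Brynn → UTC: 07:00–08:15, 11:45–12:15, 14:00–16:00.
Aarav → UTC: 03:30–06:30, 07:00–08:15.
Kira ∩ Zara: 07:00–08:00, 08:45–09:00, 11:30–11:45, 13:00–13:30, 14:45–15:00.
Kira ∩ Zara ∩ Brynn: 07:00–08:00, 14:45–15:00.
Kira ∩ Zara ∩ Brynn ∩ Aarav: 07:00–08:00.
Windows ≥ 90 min: (none).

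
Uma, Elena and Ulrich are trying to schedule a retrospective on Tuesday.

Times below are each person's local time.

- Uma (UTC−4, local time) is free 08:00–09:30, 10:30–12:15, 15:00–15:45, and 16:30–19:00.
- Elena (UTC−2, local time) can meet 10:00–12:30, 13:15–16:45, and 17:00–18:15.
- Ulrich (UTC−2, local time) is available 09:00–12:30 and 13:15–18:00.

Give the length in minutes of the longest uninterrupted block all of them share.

Uma → UTC: 12:00–13:30, 14:30–16:15, 19:00–19:45, 20:30–23:00.
Elena → UTC: 12:00–14:30, 15:15–18:45, 19:00–20:15.
Ulrich → UTC: 11:00–14:30, 15:15–20:00.
Uma ∩ Elena: 12:00–13:30, 15:15–16:15, 19:00–19:45.
Uma ∩ Elena ∩ Ulrich: 12:00–13:30, 15:15–16:15, 19:00–19:45.
Common window lengths: 90, 60, 45 min; longest is 90.

90 minutes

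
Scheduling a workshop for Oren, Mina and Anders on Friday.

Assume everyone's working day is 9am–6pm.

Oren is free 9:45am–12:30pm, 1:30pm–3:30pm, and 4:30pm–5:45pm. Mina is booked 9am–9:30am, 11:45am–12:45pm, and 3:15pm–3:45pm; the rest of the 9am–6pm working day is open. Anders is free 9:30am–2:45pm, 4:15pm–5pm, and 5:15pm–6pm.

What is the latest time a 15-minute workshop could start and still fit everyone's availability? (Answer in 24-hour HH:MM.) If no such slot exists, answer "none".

17:30

Mina free within 09:00–18:00: 09:30–11:45, 12:45–15:15, 15:45–18:00.
Oren ∩ Mina: 09:45–11:45, 13:30–15:15, 16:30–17:45.
Oren ∩ Mina ∩ Anders: 09:45–11:45, 13:30–14:45, 16:30–17:00, 17:15–17:45.
Windows ≥ 15 min: 09:45–11:45, 13:30–14:45, 16:30–17:00, 17:15–17:45.
Latest start in the last window 17:15–17:45 is 17:45 − 15 min = 17:30.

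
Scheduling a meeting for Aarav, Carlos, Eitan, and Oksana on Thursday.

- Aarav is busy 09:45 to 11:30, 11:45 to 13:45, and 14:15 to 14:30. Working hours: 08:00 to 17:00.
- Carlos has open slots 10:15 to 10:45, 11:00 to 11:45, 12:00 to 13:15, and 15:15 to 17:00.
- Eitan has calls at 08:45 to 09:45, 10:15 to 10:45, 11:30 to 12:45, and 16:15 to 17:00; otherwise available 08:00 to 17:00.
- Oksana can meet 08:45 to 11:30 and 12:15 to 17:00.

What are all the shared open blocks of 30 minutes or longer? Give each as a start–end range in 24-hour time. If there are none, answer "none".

15:15–16:15

Aarav free within 08:00–17:00: 08:00–09:45, 11:30–11:45, 13:45–14:15, 14:30–17:00.
Eitan free within 08:00–17:00: 08:00–08:45, 09:45–10:15, 10:45–11:30, 12:45–16:15.
Aarav ∩ Carlos: 11:30–11:45, 15:15–17:00.
Aarav ∩ Carlos ∩ Eitan: 15:15–16:15.
Aarav ∩ Carlos ∩ Eitan ∩ Oksana: 15:15–16:15.
Windows ≥ 30 min: 15:15–16:15.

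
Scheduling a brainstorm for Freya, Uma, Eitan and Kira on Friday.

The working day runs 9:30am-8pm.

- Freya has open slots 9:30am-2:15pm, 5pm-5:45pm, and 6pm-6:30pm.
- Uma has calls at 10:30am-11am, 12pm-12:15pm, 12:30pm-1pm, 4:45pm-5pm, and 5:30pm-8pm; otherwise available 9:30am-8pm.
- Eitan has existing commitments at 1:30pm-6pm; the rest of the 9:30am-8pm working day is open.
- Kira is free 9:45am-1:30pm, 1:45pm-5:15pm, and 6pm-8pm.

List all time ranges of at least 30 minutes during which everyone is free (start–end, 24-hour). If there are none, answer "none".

09:45–10:30, 11:00–12:00, 13:00–13:30

Uma free within 09:30–20:00: 09:30–10:30, 11:00–12:00, 12:15–12:30, 13:00–16:45, 17:00–17:30.
Eitan free within 09:30–20:00: 09:30–13:30, 18:00–20:00.
Freya ∩ Uma: 09:30–10:30, 11:00–12:00, 12:15–12:30, 13:00–14:15, 17:00–17:30.
Freya ∩ Uma ∩ Eitan: 09:30–10:30, 11:00–12:00, 12:15–12:30, 13:00–13:30.
Freya ∩ Uma ∩ Eitan ∩ Kira: 09:45–10:30, 11:00–12:00, 12:15–12:30, 13:00–13:30.
Windows ≥ 30 min: 09:45–10:30, 11:00–12:00, 13:00–13:30.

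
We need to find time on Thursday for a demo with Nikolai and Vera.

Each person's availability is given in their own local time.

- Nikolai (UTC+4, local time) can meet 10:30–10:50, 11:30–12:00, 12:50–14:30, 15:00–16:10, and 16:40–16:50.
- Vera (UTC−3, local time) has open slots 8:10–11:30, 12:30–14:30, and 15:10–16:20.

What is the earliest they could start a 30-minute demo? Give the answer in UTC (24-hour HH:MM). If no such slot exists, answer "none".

Nikolai → UTC: 06:30–06:50, 07:30–08:00, 08:50–10:30, 11:00–12:10, 12:40–12:50.
Vera → UTC: 11:10–14:30, 15:30–17:30, 18:10–19:20.
Nikolai ∩ Vera: 11:10–12:10, 12:40–12:50.
Windows ≥ 30 min: 11:10–12:10.
Earliest such window starts at 11:10.

11:10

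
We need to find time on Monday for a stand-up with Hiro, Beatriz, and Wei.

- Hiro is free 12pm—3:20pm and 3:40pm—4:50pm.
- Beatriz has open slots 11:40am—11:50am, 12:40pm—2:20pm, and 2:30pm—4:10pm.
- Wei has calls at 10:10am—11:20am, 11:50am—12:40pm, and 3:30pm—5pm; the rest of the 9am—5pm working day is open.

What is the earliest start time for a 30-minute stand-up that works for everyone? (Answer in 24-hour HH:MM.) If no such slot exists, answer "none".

Wei free within 09:00–17:00: 09:00–10:10, 11:20–11:50, 12:40–15:30.
Hiro ∩ Beatriz: 12:40–14:20, 14:30–15:20, 15:40–16:10.
Hiro ∩ Beatriz ∩ Wei: 12:40–14:20, 14:30–15:20.
Windows ≥ 30 min: 12:40–14:20, 14:30–15:20.
Earliest such window starts at 12:40.

12:40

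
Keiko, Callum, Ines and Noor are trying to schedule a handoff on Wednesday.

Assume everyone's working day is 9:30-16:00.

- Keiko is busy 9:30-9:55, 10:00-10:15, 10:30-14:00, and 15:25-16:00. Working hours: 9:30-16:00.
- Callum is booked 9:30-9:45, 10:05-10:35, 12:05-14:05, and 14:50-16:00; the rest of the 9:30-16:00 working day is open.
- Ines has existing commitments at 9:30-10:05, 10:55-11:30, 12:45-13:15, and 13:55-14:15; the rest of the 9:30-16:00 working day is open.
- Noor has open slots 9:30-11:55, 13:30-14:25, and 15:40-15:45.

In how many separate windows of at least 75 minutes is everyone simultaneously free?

0

Keiko free within 09:30–16:00: 09:55–10:00, 10:15–10:30, 14:00–15:25.
Callum free within 09:30–16:00: 09:45–10:05, 10:35–12:05, 14:05–14:50.
Ines free within 09:30–16:00: 10:05–10:55, 11:30–12:45, 13:15–13:55, 14:15–16:00.
Keiko ∩ Callum: 09:55–10:00, 14:05–14:50.
Keiko ∩ Callum ∩ Ines: 14:15–14:50.
Keiko ∩ Callum ∩ Ines ∩ Noor: 14:15–14:25.
Windows ≥ 75 min: (none).
That's 0 windows.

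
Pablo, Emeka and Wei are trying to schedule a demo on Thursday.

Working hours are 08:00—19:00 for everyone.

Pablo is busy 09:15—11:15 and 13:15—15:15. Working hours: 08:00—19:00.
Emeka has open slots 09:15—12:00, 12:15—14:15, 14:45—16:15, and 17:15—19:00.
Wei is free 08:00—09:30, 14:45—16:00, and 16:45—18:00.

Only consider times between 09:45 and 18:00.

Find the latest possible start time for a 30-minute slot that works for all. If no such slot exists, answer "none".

17:30

Pablo free within 08:00–19:00: 08:00–09:15, 11:15–13:15, 15:15–19:00.
Pablo ∩ Emeka: 11:15–12:00, 12:15–13:15, 15:15–16:15, 17:15–19:00.
Pablo ∩ Emeka ∩ Wei: 15:15–16:00, 17:15–18:00.
Restricted to 09:45–18:00: 15:15–16:00, 17:15–18:00.
Windows ≥ 30 min: 15:15–16:00, 17:15–18:00.
Latest start in the last window 17:15–18:00 is 18:00 − 30 min = 17:30.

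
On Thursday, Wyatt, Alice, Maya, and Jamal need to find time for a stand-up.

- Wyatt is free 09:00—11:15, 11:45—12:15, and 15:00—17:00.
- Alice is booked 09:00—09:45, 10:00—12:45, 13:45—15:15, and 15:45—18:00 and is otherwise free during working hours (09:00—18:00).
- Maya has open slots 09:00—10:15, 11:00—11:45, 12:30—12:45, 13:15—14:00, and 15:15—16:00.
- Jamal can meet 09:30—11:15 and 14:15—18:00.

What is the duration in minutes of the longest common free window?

30 minutes

Alice free within 09:00–18:00: 09:45–10:00, 12:45–13:45, 15:15–15:45.
Wyatt ∩ Alice: 09:45–10:00, 15:15–15:45.
Wyatt ∩ Alice ∩ Maya: 09:45–10:00, 15:15–15:45.
Wyatt ∩ Alice ∩ Maya ∩ Jamal: 09:45–10:00, 15:15–15:45.
Common window lengths: 15, 30 min; longest is 30.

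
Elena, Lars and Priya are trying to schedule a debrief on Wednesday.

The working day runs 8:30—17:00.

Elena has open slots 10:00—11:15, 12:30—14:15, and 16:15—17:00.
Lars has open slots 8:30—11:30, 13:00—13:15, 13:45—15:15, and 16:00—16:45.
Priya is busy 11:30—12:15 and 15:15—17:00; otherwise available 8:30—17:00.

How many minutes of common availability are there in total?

120 minutes

Priya free within 08:30–17:00: 08:30–11:30, 12:15–15:15.
Elena ∩ Lars: 10:00–11:15, 13:00–13:15, 13:45–14:15, 16:15–16:45.
Elena ∩ Lars ∩ Priya: 10:00–11:15, 13:00–13:15, 13:45–14:15.
Total common minutes: 75 + 15 + 30 = 120.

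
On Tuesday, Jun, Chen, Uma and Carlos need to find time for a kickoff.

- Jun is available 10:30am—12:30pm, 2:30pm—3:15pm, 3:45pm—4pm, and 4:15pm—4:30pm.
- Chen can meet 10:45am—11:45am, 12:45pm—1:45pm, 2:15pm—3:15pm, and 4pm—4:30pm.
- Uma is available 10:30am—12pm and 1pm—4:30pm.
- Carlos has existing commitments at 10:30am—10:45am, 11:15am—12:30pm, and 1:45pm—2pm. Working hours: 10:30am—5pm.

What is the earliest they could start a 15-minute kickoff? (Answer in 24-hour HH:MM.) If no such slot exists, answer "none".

Carlos free within 10:30–17:00: 10:45–11:15, 12:30–13:45, 14:00–17:00.
Jun ∩ Chen: 10:45–11:45, 14:30–15:15, 16:15–16:30.
Jun ∩ Chen ∩ Uma: 10:45–11:45, 14:30–15:15, 16:15–16:30.
Jun ∩ Chen ∩ Uma ∩ Carlos: 10:45–11:15, 14:30–15:15, 16:15–16:30.
Windows ≥ 15 min: 10:45–11:15, 14:30–15:15, 16:15–16:30.
Earliest such window starts at 10:45.

10:45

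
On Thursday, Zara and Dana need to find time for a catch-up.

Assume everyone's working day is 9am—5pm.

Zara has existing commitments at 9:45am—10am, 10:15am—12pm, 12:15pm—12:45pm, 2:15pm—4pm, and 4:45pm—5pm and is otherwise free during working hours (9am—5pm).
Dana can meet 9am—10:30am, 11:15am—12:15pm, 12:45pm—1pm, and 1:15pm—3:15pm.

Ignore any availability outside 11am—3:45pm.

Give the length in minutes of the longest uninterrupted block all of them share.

60 minutes

Zara free within 09:00–17:00: 09:00–09:45, 10:00–10:15, 12:00–12:15, 12:45–14:15, 16:00–16:45.
Zara ∩ Dana: 09:00–09:45, 10:00–10:15, 12:00–12:15, 12:45–13:00, 13:15–14:15.
Restricted to 11:00–15:45: 12:00–12:15, 12:45–13:00, 13:15–14:15.
Common window lengths: 15, 15, 60 min; longest is 60.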